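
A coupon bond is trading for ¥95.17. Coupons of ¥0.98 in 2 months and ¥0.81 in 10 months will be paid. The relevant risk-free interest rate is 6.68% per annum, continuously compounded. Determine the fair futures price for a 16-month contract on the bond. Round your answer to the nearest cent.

PV(coupons) I = 0.98·e^(−0.0668·2/12) + 0.81·e^(−0.0668·10/12)
I = 0.9691 + 0.7661 = 1.7352
F = (S − I)·e^(rT) = (95.17 − 1.7352) · e^(0.0668·16/12)
= 93.4348 · e^0.089067 = 93.4348 × 1.093154 = ¥102.14

¥102.14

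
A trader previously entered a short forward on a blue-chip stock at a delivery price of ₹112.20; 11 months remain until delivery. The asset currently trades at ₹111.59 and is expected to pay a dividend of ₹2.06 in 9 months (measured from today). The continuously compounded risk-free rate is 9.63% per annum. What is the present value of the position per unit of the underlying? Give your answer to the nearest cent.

PV(remaining dividends) I = 2.06·e^(−0.0963·9/12) = 1.9165
Current forward F = (S − I)·e^(rT) = (111.59 − 1.9165)·e^(0.0963·11/12) = 109.6735 × 1.092288 = 119.7950
Value (long) = (F − K)·e^(−rT) = (119.7950 − 112.20) × 0.915509 = 6.9533
Short position value = −(long value) = -₹6.95

-₹6.95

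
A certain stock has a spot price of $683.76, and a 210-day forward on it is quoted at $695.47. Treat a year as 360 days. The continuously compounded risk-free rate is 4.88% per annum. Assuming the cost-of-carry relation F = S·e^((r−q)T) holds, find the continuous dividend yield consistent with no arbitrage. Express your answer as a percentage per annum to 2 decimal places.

From F = S·e^((r−q)T): (r − q) = ln(F/S)/T
ln(695.47/683.76) = ln(1.017126) = 0.016981
(r − q) = 0.016981 / (210/360) = 0.029110
q = r − ln(F/S)/T = 0.0488 − 0.029110 = 0.019690
q = 1.97%

1.97%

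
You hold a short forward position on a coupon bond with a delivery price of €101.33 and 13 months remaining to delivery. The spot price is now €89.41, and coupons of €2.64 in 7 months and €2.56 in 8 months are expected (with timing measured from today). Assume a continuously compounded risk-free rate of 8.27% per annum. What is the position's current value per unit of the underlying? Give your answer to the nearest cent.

€8.17

PV(remaining coupons) I = 2.64·e^(−0.0827·7/12) + 2.56·e^(−0.0827·8/12) = 4.9383
Current forward F = (S − I)·e^(rT) = (89.41 − 4.9383)·e^(0.0827·13/12) = 84.4717 × 1.093728 = 92.3891
Value (long) = (F − K)·e^(−rT) = (92.3891 − 101.33) × 0.914304 = -8.1747
Short position value = −(long value) = €8.17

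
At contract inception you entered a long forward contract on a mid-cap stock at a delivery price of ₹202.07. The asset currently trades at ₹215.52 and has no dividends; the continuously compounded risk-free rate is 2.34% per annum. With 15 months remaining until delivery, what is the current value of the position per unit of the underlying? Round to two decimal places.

₹19.27

Current fair forward for the remaining 15 months: F = S·e^(r·T), r = 0.0234
F = 215.52 · e^(0.0234 × 15/12) = 215.52 × 1.029682 = 221.9171
Value of long forward = (F − K)·e^(−rT) = (221.9171 − 202.07) · e^(−0.0234·15/12)
= 19.8471 × 0.971174 = 19.27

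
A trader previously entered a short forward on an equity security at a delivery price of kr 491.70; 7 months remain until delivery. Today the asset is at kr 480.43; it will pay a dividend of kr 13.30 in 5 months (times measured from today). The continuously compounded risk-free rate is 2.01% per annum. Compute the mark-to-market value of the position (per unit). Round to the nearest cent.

PV(remaining dividends) I = 13.30·e^(−0.0201·5/12) = 13.1891
Current forward F = (S − I)·e^(rT) = (480.43 − 13.1891)·e^(0.0201·7/12) = 467.2409 × 1.011794 = 472.7515
Value (long) = (F − K)·e^(−rT) = (472.7515 − 491.70) × 0.988343 = -18.7276
Short position value = −(long value) = kr 18.73

kr 18.73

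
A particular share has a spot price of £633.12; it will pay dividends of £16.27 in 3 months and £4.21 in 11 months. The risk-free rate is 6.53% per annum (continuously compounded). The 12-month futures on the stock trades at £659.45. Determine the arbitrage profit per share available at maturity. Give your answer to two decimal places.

£4.93 per share

PV(dividends) I = 16.27·e^(−0.0653·3/12) + 4.21·e^(−0.0653·11/12) = 19.9719
Fair futures F* = (S − I)·e^(rT) = (633.12 − 19.9719)·e^0.065300 = 613.1481 × 1.067479 = 654.5227
Market £659.45 > fair 654.5227: forward overpriced → cash-and-carry (borrow at r, buy the stock and collect the dividends, short the forward).
Profit at T = |F_mkt − F*| = |659.45 − 654.5227| = £4.93 per share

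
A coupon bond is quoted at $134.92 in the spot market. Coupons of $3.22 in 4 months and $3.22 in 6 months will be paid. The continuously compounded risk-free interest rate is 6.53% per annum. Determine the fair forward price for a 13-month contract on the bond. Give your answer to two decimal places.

PV(coupons) I = 3.22·e^(−0.0653·4/12) + 3.22·e^(−0.0653·6/12)
I = 3.1507 + 3.1166 = 6.2673
F = (S − I)·e^(rT) = (134.92 − 6.2673) · e^(0.0653·13/12)
= 128.6527 · e^0.070742 = 128.6527 × 1.073304 = $138.08

$138.08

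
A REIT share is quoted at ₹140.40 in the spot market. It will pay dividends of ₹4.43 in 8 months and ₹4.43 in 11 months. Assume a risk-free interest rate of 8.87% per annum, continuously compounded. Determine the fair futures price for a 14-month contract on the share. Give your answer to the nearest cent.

PV(dividends) I = 4.43·e^(−0.0887·8/12) + 4.43·e^(−0.0887·11/12)
I = 4.1756 + 4.0841 = 8.2597
F = (S − I)·e^(rT) = (140.40 − 8.2597) · e^(0.0887·14/12)
= 132.1403 · e^0.103483 = 132.1403 × 1.109027 = ₹146.55

₹146.55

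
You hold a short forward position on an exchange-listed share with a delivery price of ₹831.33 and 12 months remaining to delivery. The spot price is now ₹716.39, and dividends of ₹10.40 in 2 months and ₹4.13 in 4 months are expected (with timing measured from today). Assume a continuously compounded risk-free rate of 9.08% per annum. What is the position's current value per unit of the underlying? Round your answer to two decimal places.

₹57.03

PV(remaining dividends) I = 10.40·e^(−0.0908·2/12) + 4.13·e^(−0.0908·4/12) = 14.2507
Current forward F = (S − I)·e^(rT) = (716.39 − 14.2507)·e^(0.0908·12/12) = 702.1393 × 1.095050 = 768.8776
Value (long) = (F − K)·e^(−rT) = (768.8776 − 831.33) × 0.913200 = -57.0315
Short position value = −(long value) = ₹57.03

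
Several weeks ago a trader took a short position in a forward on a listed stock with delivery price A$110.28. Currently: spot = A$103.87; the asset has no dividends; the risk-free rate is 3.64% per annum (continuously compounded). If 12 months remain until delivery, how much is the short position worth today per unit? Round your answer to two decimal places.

A$2.47

Current fair forward for the remaining 12 months: F = S·e^(r·T), r = 0.0364
F = 103.87 · e^(0.0364 × 12/12) = 103.87 × 1.037071 = 107.7206
Value of long forward = (F − K)·e^(−rT) = (107.7206 − 110.28) · e^(−0.0364·12/12)
= -2.5594 × 0.964255 = -2.47
Short position value = −(long value) = A$2.47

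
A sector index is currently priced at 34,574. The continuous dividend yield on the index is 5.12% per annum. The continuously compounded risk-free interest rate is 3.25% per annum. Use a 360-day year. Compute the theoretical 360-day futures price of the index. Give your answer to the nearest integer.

F = S·e^((r − q)T) = 34574 · e^((0.0325 − 0.0512) × 360/360)
= 34574 · e^-0.018700 = 34574 × 0.981474
F = 33,933

33,933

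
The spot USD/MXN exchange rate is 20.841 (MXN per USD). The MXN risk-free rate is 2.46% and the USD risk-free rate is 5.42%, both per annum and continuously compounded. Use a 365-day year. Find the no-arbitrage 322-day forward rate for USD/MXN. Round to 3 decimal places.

F = S·e^((r_MXN − r_USD)T) = 20.841 · e^((0.0246 − 0.0542) × 322/365)
= 20.841 · e^-0.026113 = 20.841 × 0.974225
F = 20.304 MXN per USD

20.304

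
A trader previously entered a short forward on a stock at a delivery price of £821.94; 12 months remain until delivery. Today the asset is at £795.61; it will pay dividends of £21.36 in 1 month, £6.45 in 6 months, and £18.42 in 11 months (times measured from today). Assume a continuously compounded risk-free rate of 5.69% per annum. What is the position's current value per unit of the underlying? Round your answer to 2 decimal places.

PV(remaining dividends) I = 21.36·e^(−0.0569·1/12) + 6.45·e^(−0.0569·6/12) + 18.42·e^(−0.0569·11/12) = 45.0119
Current forward F = (S − I)·e^(rT) = (795.61 − 45.0119)·e^(0.0569·12/12) = 750.5981 × 1.058550 = 794.5456
Value (long) = (F − K)·e^(−rT) = (794.5456 − 821.94) × 0.944689 = -25.8792
Short position value = −(long value) = £25.88

£25.88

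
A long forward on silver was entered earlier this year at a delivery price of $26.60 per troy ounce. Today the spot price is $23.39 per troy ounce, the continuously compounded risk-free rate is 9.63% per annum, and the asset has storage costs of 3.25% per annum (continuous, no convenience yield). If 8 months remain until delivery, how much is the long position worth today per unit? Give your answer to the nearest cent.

Current fair forward for the remaining 8 months: F = S·e^((r + u)·T), (r + u) = 0.0963 + 0.0325 = 0.1288
F = 23.39 · e^(0.1288 × 8/12) = 23.39 × 1.089661 = 25.4872
Value of long forward = (F − K)·e^(−rT) = (25.4872 − 26.60) · e^(−0.0963·8/12)
= -1.1128 × 0.937817 = -1.04

-$1.04 per troy ounce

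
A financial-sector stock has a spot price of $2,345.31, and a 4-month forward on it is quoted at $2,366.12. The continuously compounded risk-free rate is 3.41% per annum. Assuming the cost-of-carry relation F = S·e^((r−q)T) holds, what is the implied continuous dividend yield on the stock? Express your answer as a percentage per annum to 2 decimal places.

0.76%

From F = S·e^((r−q)T): (r − q) = ln(F/S)/T
ln(2366.12/2345.31) = ln(1.008873) = 0.008834
(r − q) = 0.008834 / (4/12) = 0.026502
q = r − ln(F/S)/T = 0.0341 − 0.026502 = 0.007598
q = 0.76%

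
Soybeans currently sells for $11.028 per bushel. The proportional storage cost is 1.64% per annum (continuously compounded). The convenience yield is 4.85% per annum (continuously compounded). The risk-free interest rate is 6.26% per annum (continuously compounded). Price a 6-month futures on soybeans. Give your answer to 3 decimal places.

$11.197 per bushel

Net carry = r + u − y = 0.0626 + 0.0164 − 0.0485 = 0.0305
F = S·e^((r+u−y)T) = 11.028 · e^(0.0305 × 6/12) = 11.028 · e^0.015250
= 11.028 × 1.015367 = $11.197 per bushel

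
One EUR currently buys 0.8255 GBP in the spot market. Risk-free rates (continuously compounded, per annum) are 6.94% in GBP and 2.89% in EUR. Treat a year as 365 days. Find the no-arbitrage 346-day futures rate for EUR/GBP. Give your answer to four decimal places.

F = S·e^((r_GBP − r_EUR)T) = 0.8255 · e^((0.0694 − 0.0289) × 346/365)
= 0.8255 · e^0.038392 = 0.8255 × 1.039138
F = 0.8578 GBP per EUR

0.8578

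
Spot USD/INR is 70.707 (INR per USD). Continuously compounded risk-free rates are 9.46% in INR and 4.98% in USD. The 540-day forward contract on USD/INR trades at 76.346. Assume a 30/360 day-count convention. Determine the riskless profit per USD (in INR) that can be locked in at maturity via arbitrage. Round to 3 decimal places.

Fair forward: F* = S·e^(carry·T), with carry = (r_INR − r_USD) = 0.0946 − 0.0498 = 0.0448
F* = 70.707 · e^(0.0448 × 540/360) = 70.707 · e^0.067200 = 70.707 × 1.069509 = 75.6218
Market 76.346 > fair 75.6218: forward overpriced → cash-and-carry (buy spot, short the forward).
At maturity, profit = |F_mkt − F*| = |76.346 − 75.6218| = 0.724 per USD (in INR)

0.724 per USD (in INR)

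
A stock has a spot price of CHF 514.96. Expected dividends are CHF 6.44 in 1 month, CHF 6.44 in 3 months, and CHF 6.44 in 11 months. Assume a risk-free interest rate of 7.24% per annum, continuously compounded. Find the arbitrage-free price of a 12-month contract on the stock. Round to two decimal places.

PV(dividends) I = 6.44·e^(−0.0724·1/12) + 6.44·e^(−0.0724·3/12) + 6.44·e^(−0.0724·11/12)
I = 6.4013 + 6.3245 + 6.0265 = 18.7523
F = (S − I)·e^(rT) = (514.96 − 18.7523) · e^(0.0724·12/12)
= 496.2077 · e^0.072400 = 496.2077 × 1.075085 = CHF 533.47

CHF 533.47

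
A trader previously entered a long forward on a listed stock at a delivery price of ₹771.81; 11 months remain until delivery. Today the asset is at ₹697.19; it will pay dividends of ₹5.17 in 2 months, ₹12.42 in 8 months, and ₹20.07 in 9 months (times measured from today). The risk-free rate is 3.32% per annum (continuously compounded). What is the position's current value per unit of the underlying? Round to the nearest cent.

PV(remaining dividends) I = 5.17·e^(−0.0332·2/12) + 12.42·e^(−0.0332·8/12) + 20.07·e^(−0.0332·9/12) = 36.8660
Current forward F = (S − I)·e^(rT) = (697.19 − 36.8660)·e^(0.0332·11/12) = 660.3240 × 1.030901 = 680.7287
Value (long) = (F − K)·e^(−rT) = (680.7287 − 771.81) × 0.970025 = -88.3511
Value = -₹88.35

-₹88.35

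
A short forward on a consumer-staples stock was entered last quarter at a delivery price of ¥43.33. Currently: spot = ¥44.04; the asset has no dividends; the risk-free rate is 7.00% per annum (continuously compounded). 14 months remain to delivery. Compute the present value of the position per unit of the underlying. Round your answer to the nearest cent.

Current fair forward for the remaining 14 months: F = S·e^(r·T), r = 0.0700
F = 44.04 · e^(0.0700 × 14/12) = 44.04 × 1.085094 = 47.7875
Value of long forward = (F − K)·e^(−rT) = (47.7875 − 43.33) · e^(−0.0700·14/12)
= 4.4575 × 0.921579 = 4.11
Short position value = −(long value) = -¥4.11

-¥4.11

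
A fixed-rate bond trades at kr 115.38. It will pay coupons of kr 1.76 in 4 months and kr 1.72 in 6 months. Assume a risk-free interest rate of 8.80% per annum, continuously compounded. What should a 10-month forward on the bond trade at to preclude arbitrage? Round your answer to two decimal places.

PV(coupons) I = 1.76·e^(−0.0880·4/12) + 1.72·e^(−0.0880·6/12)
I = 1.7091 + 1.6460 = 3.3551
F = (S − I)·e^(rT) = (115.38 − 3.3551) · e^(0.0880·10/12)
= 112.0249 · e^0.073333 = 112.0249 × 1.076089 = kr 120.55

kr 120.55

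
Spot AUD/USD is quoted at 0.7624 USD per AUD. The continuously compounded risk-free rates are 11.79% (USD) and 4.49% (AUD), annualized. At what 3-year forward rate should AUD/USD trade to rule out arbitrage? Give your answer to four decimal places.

F = S·e^((r_USD − r_AUD)T) = 0.7624 · e^((0.1179 − 0.0449) × 3)
= 0.7624 · e^0.219000 = 0.7624 × 1.244831
F = 0.9491 USD per AUD

0.9491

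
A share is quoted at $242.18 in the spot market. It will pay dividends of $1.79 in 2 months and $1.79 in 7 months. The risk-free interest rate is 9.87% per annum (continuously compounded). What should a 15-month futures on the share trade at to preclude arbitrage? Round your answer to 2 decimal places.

PV(dividends) I = 1.79·e^(−0.0987·2/12) + 1.79·e^(−0.0987·7/12)
I = 1.7608 + 1.6899 = 3.4507
F = (S − I)·e^(rT) = (242.18 − 3.4507) · e^(0.0987·15/12)
= 238.7293 · e^0.123375 = 238.7293 × 1.131309 = $270.08

$270.08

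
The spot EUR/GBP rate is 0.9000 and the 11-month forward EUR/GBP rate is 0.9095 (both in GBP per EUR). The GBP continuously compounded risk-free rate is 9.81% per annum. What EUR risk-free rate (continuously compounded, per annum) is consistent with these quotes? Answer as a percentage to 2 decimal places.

8.66%

F = S·e^((r_GBP − r_EUR)T) ⇒ r_EUR = r_GBP − ln(F/S)/T
ln(0.9095/0.9000) = 0.010500; /(11/12) = 0.011455
r_EUR = 0.0981 − 0.011455 = 0.086645
r_EUR = 8.66%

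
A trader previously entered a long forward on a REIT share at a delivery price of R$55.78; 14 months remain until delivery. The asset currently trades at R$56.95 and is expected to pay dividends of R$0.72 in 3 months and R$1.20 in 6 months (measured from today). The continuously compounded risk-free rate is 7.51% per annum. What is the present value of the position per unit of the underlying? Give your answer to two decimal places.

PV(remaining dividends) I = 0.72·e^(−0.0751·3/12) + 1.20·e^(−0.0751·6/12) = 1.8624
Current forward F = (S − I)·e^(rT) = (56.95 − 1.8624)·e^(0.0751·14/12) = 55.0876 × 1.091570 = 60.1320
Value (long) = (F − K)·e^(−rT) = (60.1320 − 55.78) × 0.916112 = 3.9869
Value = R$3.99

R$3.99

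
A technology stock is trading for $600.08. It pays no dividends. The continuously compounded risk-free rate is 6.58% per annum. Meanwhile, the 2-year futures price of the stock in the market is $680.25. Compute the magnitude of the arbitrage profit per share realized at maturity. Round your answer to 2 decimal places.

Fair futures: F* = S·e^(carry·T), with carry = r = 0.0658
F* = 600.08 · e^(0.0658 × 2) = 600.08 · e^0.131600 = 600.08 × 1.140652 = $684.4825
Market $680.25 < fair $684.4825: forward underpriced → reverse cash-and-carry (short spot, go long the forward).
At maturity, profit = |F_mkt − F*| = |680.25 − 684.4825| = $4.23 per share

$4.23 per share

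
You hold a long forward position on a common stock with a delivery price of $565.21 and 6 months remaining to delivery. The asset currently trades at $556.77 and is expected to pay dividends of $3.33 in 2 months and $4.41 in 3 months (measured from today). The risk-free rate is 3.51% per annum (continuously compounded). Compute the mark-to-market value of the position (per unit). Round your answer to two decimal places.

-$6.29

PV(remaining dividends) I = 3.33·e^(−0.0351·2/12) + 4.41·e^(−0.0351·3/12) = 7.6820
Current forward F = (S − I)·e^(rT) = (556.77 − 7.6820)·e^(0.0351·6/12) = 549.0880 × 1.017705 = 558.8096
Value (long) = (F − K)·e^(−rT) = (558.8096 − 565.21) × 0.982603 = -6.2891
Value = -$6.29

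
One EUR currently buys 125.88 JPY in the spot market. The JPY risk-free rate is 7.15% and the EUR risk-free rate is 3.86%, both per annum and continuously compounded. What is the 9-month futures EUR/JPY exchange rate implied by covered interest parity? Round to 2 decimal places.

129.02

F = S·e^((r_JPY − r_EUR)T) = 125.88 · e^((0.0715 − 0.0386) × 9/12)
= 125.88 · e^0.024675 = 125.88 × 1.024982
F = 129.02 JPY per EUR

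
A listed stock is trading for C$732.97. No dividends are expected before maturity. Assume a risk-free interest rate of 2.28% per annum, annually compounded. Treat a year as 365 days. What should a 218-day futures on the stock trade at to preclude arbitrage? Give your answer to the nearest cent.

C$742.91

F = S · (1+r)^T
= 732.97 × 1.013556
F = C$742.91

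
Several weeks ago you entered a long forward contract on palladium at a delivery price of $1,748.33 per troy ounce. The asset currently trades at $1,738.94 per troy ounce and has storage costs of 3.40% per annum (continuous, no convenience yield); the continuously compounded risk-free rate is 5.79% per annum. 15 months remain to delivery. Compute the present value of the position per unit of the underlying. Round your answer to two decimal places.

$188.17 per troy ounce

Current fair forward for the remaining 15 months: F = S·e^((r + u)·T), (r + u) = 0.0579 + 0.0340 = 0.0919
F = 1738.94 · e^(0.0919 × 15/12) = 1738.94 × 1.12173321 = 1950.6267
Value of long forward = (F − K)·e^(−rT) = (1950.6267 − 1748.33) · e^(−0.0579·15/12)
= 202.2967 × 0.93018201 = 188.17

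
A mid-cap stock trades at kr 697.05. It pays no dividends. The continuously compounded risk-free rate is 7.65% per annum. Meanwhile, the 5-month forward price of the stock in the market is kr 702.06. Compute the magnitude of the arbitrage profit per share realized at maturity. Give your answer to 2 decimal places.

kr 17.57 per share

Fair forward: F* = S·e^(carry·T), with carry = r = 0.0765
F* = 697.05 · e^(0.0765 × 5/12) = 697.05 · e^0.031875 = 697.05 × 1.032388 = kr 719.6261
Market kr 702.06 < fair kr 719.6261: forward underpriced → reverse cash-and-carry (short spot, go long the forward).
At maturity, profit = |F_mkt − F*| = |702.06 − 719.6261| = kr 17.57 per share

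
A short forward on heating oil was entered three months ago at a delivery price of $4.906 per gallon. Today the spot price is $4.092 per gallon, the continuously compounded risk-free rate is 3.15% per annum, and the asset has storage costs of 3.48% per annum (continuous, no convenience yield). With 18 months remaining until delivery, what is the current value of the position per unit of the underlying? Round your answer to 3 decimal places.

$0.368 per gallon

Current fair forward for the remaining 18 months: F = S·e^((r + u)·T), (r + u) = 0.0315 + 0.0348 = 0.0663
F = 4.092 · e^(0.0663 × 18/12) = 4.092 × 1.104563 = 4.5199
Value of long forward = (F − K)·e^(−rT) = (4.5199 − 4.906) · e^(−0.0315·18/12)
= -0.3861 × 0.953849 = -0.368
Short position value = −(long value) = $0.368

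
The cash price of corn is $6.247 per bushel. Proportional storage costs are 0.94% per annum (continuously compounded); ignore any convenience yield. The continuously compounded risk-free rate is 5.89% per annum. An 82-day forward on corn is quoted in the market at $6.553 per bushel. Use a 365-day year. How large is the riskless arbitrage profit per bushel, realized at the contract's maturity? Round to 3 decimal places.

Fair forward: F* = S·e^(carry·T), with carry = (r + u) = 0.0589 + 0.0094 = 0.0683
F* = 6.247 · e^(0.0683 × 82/365) = 6.247 · e^0.015344 = 6.247 × 1.015462 = $6.3436
Market $6.553 > fair $6.3436: forward overpriced → cash-and-carry (buy spot, short the forward).
At maturity, profit = |F_mkt − F*| = |6.553 − 6.3436| = $0.209 per bushel

$0.209 per bushel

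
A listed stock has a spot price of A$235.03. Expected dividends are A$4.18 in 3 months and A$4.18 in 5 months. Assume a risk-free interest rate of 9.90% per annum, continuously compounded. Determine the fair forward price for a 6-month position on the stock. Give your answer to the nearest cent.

A$238.46

PV(dividends) I = 4.18·e^(−0.0990·3/12) + 4.18·e^(−0.0990·5/12)
I = 4.0778 + 4.0111 = 8.0889
F = (S − I)·e^(rT) = (235.03 − 8.0889) · e^(0.0990·6/12)
= 226.9411 · e^0.049500 = 226.9411 × 1.050746 = A$238.46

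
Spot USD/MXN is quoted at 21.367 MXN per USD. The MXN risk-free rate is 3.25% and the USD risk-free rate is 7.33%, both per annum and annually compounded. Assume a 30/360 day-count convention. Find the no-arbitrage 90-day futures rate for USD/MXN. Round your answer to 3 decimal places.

21.161

By covered interest parity, F = S · (1+r_MXN)^T / (1+r_USD)^T
= 21.367 × 1.008028 / 1.017842 = 21.367 × 0.990358
F = 21.161 MXN per USD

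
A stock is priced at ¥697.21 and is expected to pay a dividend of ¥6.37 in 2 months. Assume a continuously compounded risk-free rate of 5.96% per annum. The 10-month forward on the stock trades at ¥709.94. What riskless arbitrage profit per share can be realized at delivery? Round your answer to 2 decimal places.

PV(dividends) I = 6.37·e^(−0.0596·2/12) = 6.3070
Fair forward F* = (S − I)·e^(rT) = (697.21 − 6.3070)·e^0.049667 = 690.9030 × 1.050921 = 726.0845
Market ¥709.94 < fair 726.0845: forward underpriced → reverse cash-and-carry (short the stock, invest proceeds at r, pay the dividends, go long the forward).
Profit at T = |F_mkt − F*| = |709.94 − 726.0845| = ¥16.14 per share

¥16.14 per share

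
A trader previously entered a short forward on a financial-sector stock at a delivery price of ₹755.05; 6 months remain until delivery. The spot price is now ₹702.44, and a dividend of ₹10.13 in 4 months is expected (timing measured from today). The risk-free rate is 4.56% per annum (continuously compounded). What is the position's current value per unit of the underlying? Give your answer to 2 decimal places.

PV(remaining dividends) I = 10.13·e^(−0.0456·4/12) = 9.9772
Current forward F = (S − I)·e^(rT) = (702.44 − 9.9772)·e^(0.0456·6/12) = 692.4628 × 1.023062 = 708.4324
Value (long) = (F − K)·e^(−rT) = (708.4324 − 755.05) × 0.977458 = -45.5667
Short position value = −(long value) = ₹45.57

₹45.57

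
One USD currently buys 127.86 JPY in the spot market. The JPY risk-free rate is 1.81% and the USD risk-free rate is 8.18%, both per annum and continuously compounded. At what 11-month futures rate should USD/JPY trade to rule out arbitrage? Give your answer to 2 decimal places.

F = S·e^((r_JPY − r_USD)T) = 127.86 · e^((0.0181 − 0.0818) × 11/12)
= 127.86 · e^-0.058392 = 127.86 × 0.943280
F = 120.61 JPY per USD

120.61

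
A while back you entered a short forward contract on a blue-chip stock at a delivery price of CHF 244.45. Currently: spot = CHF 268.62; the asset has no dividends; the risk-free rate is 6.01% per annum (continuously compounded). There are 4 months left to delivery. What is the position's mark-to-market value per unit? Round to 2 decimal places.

-CHF 29.02

Current fair forward for the remaining 4 months: F = S·e^(r·T), r = 0.0601
F = 268.62 · e^(0.0601 × 4/12) = 268.62 × 1.020235 = 274.0555
Value of long forward = (F − K)·e^(−rT) = (274.0555 − 244.45) · e^(−0.0601·4/12)
= 29.6055 × 0.980166 = 29.02
Short position value = −(long value) = -CHF 29.02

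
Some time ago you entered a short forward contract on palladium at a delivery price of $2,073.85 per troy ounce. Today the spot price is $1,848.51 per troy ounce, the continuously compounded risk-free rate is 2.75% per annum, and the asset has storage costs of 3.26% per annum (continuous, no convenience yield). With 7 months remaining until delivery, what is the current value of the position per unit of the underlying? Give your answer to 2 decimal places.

Current fair forward for the remaining 7 months: F = S·e^((r + u)·T), (r + u) = 0.0275 + 0.0326 = 0.0601
F = 1848.51 · e^(0.0601 × 7/12) = 1848.51 × 1.03568012 = 1914.4651
Value of long forward = (F − K)·e^(−rT) = (1914.4651 − 2073.85) · e^(−0.0275·7/12)
= -159.3849 × 0.98408632 = -156.85
Short position value = −(long value) = $156.85

$156.85 per troy ounce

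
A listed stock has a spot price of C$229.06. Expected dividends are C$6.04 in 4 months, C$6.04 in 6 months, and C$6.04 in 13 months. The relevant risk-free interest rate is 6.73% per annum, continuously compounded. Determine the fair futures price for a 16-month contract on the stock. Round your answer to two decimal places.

C$231.57

PV(dividends) I = 6.04·e^(−0.0673·4/12) + 6.04·e^(−0.0673·6/12) + 6.04·e^(−0.0673·13/12)
I = 5.9060 + 5.8401 + 5.6153 = 17.3614
F = (S − I)·e^(rT) = (229.06 − 17.3614) · e^(0.0673·16/12)
= 211.6986 · e^0.089733 = 211.6986 × 1.093882 = C$231.57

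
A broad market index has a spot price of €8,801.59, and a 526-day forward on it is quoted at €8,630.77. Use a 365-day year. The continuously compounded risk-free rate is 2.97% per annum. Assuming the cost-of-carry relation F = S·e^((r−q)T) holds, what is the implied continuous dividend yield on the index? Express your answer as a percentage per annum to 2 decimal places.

4.33%

From F = S·e^((r−q)T): (r − q) = ln(F/S)/T
ln(8630.77/8801.59) = ln(0.980592) = -0.019599
(r − q) = -0.019599 / (526/365) = -0.013600
q = r − ln(F/S)/T = 0.0297 + 0.013600 = 0.043300
q = 4.33%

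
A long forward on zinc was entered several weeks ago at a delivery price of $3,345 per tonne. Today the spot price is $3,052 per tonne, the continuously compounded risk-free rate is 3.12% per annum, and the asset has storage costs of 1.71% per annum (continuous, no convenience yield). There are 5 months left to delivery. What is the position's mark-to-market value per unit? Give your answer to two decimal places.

-$227.97 per tonne

Current fair forward for the remaining 5 months: F = S·e^((r + u)·T), (r + u) = 0.0312 + 0.0171 = 0.0483
F = 3052 · e^(0.0483 × 5/12) = 3052 × 1.02032887 = 3114.0437
Value of long forward = (F − K)·e^(−rT) = (3114.0437 − 3345) · e^(−0.0312·5/12)
= -230.9563 × 0.98708414 = -227.97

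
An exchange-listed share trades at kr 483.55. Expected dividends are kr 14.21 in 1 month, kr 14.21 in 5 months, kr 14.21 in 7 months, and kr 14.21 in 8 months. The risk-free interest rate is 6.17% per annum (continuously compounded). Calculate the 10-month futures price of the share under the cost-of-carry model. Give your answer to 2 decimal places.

PV(dividends) I = 14.21·e^(−0.0617·1/12) + 14.21·e^(−0.0617·5/12) + 14.21·e^(−0.0617·7/12) + 14.21·e^(−0.0617·8/12)
I = 14.1371 + 13.8493 + 13.7077 + 13.6374 = 55.3315
F = (S − I)·e^(rT) = (483.55 − 55.3315) · e^(0.0617·10/12)
= 428.2185 · e^0.051417 = 428.2185 × 1.052762 = kr 450.81

kr 450.81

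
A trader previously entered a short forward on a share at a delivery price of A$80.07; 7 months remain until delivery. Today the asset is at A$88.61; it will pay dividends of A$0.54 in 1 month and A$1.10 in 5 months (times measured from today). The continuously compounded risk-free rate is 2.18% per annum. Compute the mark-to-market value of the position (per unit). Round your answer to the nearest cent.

-A$7.92

PV(remaining dividends) I = 0.54·e^(−0.0218·1/12) + 1.10·e^(−0.0218·5/12) = 1.6291
Current forward F = (S − I)·e^(rT) = (88.61 − 1.6291)·e^(0.0218·7/12) = 86.9809 × 1.012798 = 88.0941
Value (long) = (F − K)·e^(−rT) = (88.0941 − 80.07) × 0.987364 = 7.9227
Short position value = −(long value) = -A$7.92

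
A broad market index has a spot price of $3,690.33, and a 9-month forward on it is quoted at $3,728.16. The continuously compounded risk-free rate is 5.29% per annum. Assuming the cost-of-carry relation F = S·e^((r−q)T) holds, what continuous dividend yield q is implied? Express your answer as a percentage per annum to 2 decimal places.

From F = S·e^((r−q)T): (r − q) = ln(F/S)/T
ln(3728.16/3690.33) = ln(1.010251) = 0.010199
(r − q) = 0.010199 / (9/12) = 0.013599
q = r − ln(F/S)/T = 0.0529 − 0.013599 = 0.039301
q = 3.93%

3.93%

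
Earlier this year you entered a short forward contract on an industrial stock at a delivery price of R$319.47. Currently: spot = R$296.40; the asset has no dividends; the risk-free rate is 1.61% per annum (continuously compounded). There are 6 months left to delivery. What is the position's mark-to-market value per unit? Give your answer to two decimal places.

R$20.51

Current fair forward for the remaining 6 months: F = S·e^(r·T), r = 0.0161
F = 296.40 · e^(0.0161 × 6/12) = 296.40 × 1.008082 = 298.7955
Value of long forward = (F − K)·e^(−rT) = (298.7955 − 319.47) · e^(−0.0161·6/12)
= -20.6745 × 0.991982 = -20.51
Short position value = −(long value) = R$20.51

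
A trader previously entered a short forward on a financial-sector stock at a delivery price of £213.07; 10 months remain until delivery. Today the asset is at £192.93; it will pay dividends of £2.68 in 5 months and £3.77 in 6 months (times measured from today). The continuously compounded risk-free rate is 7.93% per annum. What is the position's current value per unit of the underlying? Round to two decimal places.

£12.73

PV(remaining dividends) I = 2.68·e^(−0.0793·5/12) + 3.77·e^(−0.0793·6/12) = 6.2163
Current forward F = (S − I)·e^(rT) = (192.93 − 6.2163)·e^(0.0793·10/12) = 186.7137 × 1.068316 = 199.4692
Value (long) = (F − K)·e^(−rT) = (199.4692 − 213.07) × 0.936053 = -12.7311
Short position value = −(long value) = £12.73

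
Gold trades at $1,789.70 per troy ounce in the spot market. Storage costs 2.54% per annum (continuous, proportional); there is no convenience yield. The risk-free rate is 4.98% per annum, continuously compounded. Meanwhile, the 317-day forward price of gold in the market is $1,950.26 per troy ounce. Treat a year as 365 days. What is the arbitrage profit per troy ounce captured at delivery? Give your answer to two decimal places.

Fair forward: F* = S·e^(carry·T), with carry = (r + u) = 0.0498 + 0.0254 = 0.0752
F* = 1789.70 · e^(0.0752 × 317/365) = 1789.70 · e^0.06531068 = 1789.70 × 1.06749062 = $1910.4880
Market $1950.26 > fair $1910.4880: forward overpriced → cash-and-carry (buy spot, short the forward).
At maturity, profit = |F_mkt − F*| = |1950.26 − 1910.4880| = $39.77 per troy ounce

$39.77 per troy ounce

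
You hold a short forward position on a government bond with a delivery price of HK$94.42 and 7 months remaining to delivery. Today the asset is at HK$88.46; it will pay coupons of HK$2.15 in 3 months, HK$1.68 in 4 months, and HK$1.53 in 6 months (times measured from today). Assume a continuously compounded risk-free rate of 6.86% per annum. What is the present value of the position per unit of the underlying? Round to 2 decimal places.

PV(remaining coupons) I = 2.15·e^(−0.0686·3/12) + 1.68·e^(−0.0686·4/12) + 1.53·e^(−0.0686·6/12) = 5.2339
Current forward F = (S − I)·e^(rT) = (88.46 − 5.2339)·e^(0.0686·7/12) = 83.2261 × 1.040828 = 86.6241
Value (long) = (F − K)·e^(−rT) = (86.6241 − 94.42) × 0.960773 = -7.4901
Short position value = −(long value) = HK$7.49

HK$7.49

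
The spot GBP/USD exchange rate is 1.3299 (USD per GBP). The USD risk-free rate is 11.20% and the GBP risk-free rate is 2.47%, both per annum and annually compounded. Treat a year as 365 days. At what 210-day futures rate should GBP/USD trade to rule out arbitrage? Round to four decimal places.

1.3940

By covered interest parity, F = S · (1+r_USD)^T / (1+r_GBP)^T
= 1.3299 × 1.062982 / 1.014137 = 1.3299 × 1.048164
F = 1.3940 USD per GBP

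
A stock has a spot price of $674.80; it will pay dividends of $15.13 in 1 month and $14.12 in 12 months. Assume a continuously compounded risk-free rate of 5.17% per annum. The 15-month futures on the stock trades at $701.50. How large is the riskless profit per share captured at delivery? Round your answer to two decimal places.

$12.03 per share

PV(dividends) I = 15.13·e^(−0.0517·1/12) + 14.12·e^(−0.0517·12/12) = 28.4735
Fair futures F* = (S − I)·e^(rT) = (674.80 − 28.4735)·e^0.064625 = 646.3265 × 1.066759 = 689.4746
Market $701.50 > fair 689.4746: forward overpriced → cash-and-carry (borrow at r, buy the stock and collect the dividends, short the forward).
Profit at T = |F_mkt − F*| = |701.50 − 689.4746| = $12.03 per share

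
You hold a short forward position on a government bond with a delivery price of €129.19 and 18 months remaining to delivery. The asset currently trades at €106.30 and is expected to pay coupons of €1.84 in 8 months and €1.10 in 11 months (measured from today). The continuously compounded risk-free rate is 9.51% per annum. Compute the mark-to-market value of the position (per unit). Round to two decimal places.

PV(remaining coupons) I = 1.84·e^(−0.0951·8/12) + 1.10·e^(−0.0951·11/12) = 2.7351
Current forward F = (S − I)·e^(rT) = (106.30 − 2.7351)·e^(0.0951·18/12) = 103.5649 × 1.153326 = 119.4441
Value (long) = (F − K)·e^(−rT) = (119.4441 − 129.19) × 0.867057 = -8.4503
Short position value = −(long value) = €8.45

€8.45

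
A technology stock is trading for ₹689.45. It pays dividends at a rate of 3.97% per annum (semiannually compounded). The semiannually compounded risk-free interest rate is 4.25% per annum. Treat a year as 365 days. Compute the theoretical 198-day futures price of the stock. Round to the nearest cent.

₹690.48

F = S · (1+r/2)^(2T) / (1+q/2)^(2T)
= 689.45 × 1.023075 / 1.021554 = 689.45 × 1.001489
F = ₹690.48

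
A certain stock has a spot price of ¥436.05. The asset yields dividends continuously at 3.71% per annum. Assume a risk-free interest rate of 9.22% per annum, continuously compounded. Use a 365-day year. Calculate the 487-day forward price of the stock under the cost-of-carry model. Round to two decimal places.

F = S·e^((r − q)T) = 436.05 · e^((0.0922 − 0.0371) × 487/365)
= 436.05 · e^0.073517 = 436.05 × 1.076287
F = ¥469.31

¥469.31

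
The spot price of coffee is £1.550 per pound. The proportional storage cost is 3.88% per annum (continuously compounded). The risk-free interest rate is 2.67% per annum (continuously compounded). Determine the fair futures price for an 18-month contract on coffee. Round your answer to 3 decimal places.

£1.710 per pound

Net carry = r + u − y = 0.0267 + 0.0388 − 0.0000 = 0.0655
F = S·e^((r+u−y)T) = 1.550 · e^(0.0655 × 18/12) = 1.550 · e^0.098250
= 1.550 × 1.103239 = £1.710 per pound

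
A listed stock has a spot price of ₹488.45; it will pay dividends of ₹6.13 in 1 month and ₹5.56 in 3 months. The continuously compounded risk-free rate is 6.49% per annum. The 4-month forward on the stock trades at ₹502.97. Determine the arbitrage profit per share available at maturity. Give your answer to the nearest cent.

₹15.66 per share

PV(dividends) I = 6.13·e^(−0.0649·1/12) + 5.56·e^(−0.0649·3/12) = 11.5675
Fair forward F* = (S − I)·e^(rT) = (488.45 − 11.5675)·e^0.021633 = 476.8825 × 1.021869 = 487.3114
Market ₹502.97 > fair 487.3114: forward overpriced → cash-and-carry (borrow at r, buy the stock and collect the dividends, short the forward).
Profit at T = |F_mkt − F*| = |502.97 − 487.3114| = ₹15.66 per share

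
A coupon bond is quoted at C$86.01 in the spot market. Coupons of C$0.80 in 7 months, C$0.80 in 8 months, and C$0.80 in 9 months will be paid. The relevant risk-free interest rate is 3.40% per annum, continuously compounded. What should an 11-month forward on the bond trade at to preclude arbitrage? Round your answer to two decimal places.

C$86.31

PV(coupons) I = 0.80·e^(−0.0340·7/12) + 0.80·e^(−0.0340·8/12) + 0.80·e^(−0.0340·9/12)
I = 0.7843 + 0.7821 + 0.7799 = 2.3463
F = (S − I)·e^(rT) = (86.01 − 2.3463) · e^(0.0340·11/12)
= 83.6637 · e^0.031167 = 83.6637 × 1.031658 = C$86.31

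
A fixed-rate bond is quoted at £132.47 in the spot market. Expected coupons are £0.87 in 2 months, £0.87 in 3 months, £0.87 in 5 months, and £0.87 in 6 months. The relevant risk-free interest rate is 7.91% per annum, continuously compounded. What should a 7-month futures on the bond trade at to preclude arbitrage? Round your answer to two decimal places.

PV(coupons) I = 0.87·e^(−0.0791·2/12) + 0.87·e^(−0.0791·3/12) + 0.87·e^(−0.0791·5/12) + 0.87·e^(−0.0791·6/12)
I = 0.8586 + 0.8530 + 0.8418 + 0.8363 = 3.3897
F = (S − I)·e^(rT) = (132.47 − 3.3897) · e^(0.0791·7/12)
= 129.0803 · e^0.046142 = 129.0803 × 1.047223 = £135.18

£135.18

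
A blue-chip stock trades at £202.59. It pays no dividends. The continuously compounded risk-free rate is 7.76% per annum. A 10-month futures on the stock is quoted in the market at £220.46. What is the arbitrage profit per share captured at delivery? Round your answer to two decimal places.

Fair futures: F* = S·e^(carry·T), with carry = r = 0.0776
F* = 202.59 · e^(0.0776 × 10/12) = 202.59 · e^0.064667 = 202.59 × 1.066804 = £216.1238
Market £220.46 > fair £216.1238: forward overpriced → cash-and-carry (buy spot, short the forward).
At maturity, profit = |F_mkt − F*| = |220.46 − 216.1238| = £4.34 per share

£4.34 per share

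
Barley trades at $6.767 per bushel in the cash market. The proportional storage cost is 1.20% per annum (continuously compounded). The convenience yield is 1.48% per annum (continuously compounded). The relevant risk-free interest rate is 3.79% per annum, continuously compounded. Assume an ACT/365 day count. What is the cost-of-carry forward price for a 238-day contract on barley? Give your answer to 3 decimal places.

$6.924 per bushel

Net carry = r + u − y = 0.0379 + 0.0120 − 0.0148 = 0.0351
F = S·e^((r+u−y)T) = 6.767 · e^(0.0351 × 238/365) = 6.767 · e^0.022887
= 6.767 × 1.023151 = $6.924 per bushel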